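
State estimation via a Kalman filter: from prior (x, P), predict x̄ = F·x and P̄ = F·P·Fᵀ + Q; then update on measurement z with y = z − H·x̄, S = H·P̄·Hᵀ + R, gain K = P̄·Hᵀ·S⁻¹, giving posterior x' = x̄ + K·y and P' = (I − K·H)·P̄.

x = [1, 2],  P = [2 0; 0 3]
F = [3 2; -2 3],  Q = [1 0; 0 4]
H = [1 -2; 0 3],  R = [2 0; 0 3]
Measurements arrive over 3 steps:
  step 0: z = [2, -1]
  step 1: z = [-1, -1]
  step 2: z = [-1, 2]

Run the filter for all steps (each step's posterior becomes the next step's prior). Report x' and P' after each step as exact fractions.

step 0: x̄ = F·x = [7, 4]
step 0: P̄ = F·P·Fᵀ + Q = [31 6; 6 39]
step 0: y = z − H·x̄ = [3, -13]
step 0: S = H·P̄·Hᵀ + R = [165 -216; -216 354]
step 0: K = P̄·Hᵀ·S⁻¹ = [1769/1959 393/653; -12/653 417/1306]
step 0: x' = x̄ + K·y = [1231/653, -269/1306]
step 0: P' = (I − K·H)·P̄ = [5896/1959 393/653; 393/653 417/1306]
step 1: x̄ = F·x = [3424/653, -5731/1306]
step 1: P̄ = F·P·Fᵀ + Q = [23891/653 -8576/653; -8576/653 45803/3918]
step 1: y = z − H·x̄ = [-9808/653, 15887/1306]
step 1: S = H·P̄·Hᵀ + R = [270109/1959 -71531/653; -71531/653 141327/1306]
step 1: K = P̄·Hᵀ·S⁻¹ = [3246225/3815003 1897066/3815003; -143062/3815003 1091595/3815003]
step 1: x' = x̄ + K·y = [-5676969/3815003, -1313406/3815003]
step 1: P' = (I − K·H)·P̄ = [10286582/3815003 1897066/3815003; 1897066/3815003 1091595/3815003]
step 2: x̄ = F·x = [-19657719/3815003, 7413720/3815003]
step 2: P̄ = F·P·Fᵀ + Q = [123525413/3815003 -45684592/3815003; -45684592/3815003 43465903/3815003]
step 2: y = z − H·x̄ = [30670156/3815003, -14611154/3815003]
step 2: S = H·P̄·Hᵀ + R = [487757399/3815003 -397849194/3815003; -397849194/3815003 402638136/3815003]
step 2: K = P̄·Hᵀ·S⁻¹ = [698951518/832366073 814619233/1664732146; -66308199/1664732146 947235631/3329464292]
step 2: x' = x̄ + K·y = [-229811040/832366073, 888091663/1664732146]
step 2: P' = (I − K·H)·P̄ = [2212522269/832366073 814619233/1664732146; 814619233/1664732146 947235631/3329464292]

step 0: x' = [1231/653, -269/1306], P' = [5896/1959 393/653; 393/653 417/1306]
step 1: x' = [-5676969/3815003, -1313406/3815003], P' = [10286582/3815003 1897066/3815003; 1897066/3815003 1091595/3815003]
step 2: x' = [-229811040/832366073, 888091663/1664732146], P' = [2212522269/832366073 814619233/1664732146; 814619233/1664732146 947235631/3329464292]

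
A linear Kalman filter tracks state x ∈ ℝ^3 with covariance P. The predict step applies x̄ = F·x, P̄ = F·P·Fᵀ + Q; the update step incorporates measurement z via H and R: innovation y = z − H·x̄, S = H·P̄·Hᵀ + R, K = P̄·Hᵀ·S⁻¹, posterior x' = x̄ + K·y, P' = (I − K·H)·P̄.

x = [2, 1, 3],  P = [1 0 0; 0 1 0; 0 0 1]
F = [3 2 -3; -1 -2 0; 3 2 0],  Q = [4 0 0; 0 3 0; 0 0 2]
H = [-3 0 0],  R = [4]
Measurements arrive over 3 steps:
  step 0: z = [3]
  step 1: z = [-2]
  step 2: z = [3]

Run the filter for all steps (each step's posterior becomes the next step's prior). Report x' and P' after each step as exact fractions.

step 0: x' = [-1, -4, 8], P' = [52/119 -2/17 26/119; -2/17 209/34 -121/34; 26/119 -121/34 2049/238]
step 1: x' = [177118/316609, -638505/316609, 69487/316609], P' = [140292/316609 -43464/316609 44264/316609; -43464/316609 4259211/316609 -3354912/316609; 44264/316609 -3354912/316609 4585546/316609]
step 2: x' = [-450902241/449627225, 1225771348/449627225, -28762536/17985089], P' = [199552892/449627225 -74213376/449627225 3000720/17985089; -74213376/449627225 5925691803/449627225 -180647928/17985089; 3000720/17985089 -180647928/17985089 245978962/17985089]

step 0: x̄ = F·x = [-1, -4, 8]
step 0: P̄ = F·P·Fᵀ + Q = [26 -7 13; -7 8 -7; 13 -7 15]
step 0: y = z − H·x̄ = [0]
step 0: S = H·P̄·Hᵀ + R = [238]
step 0: K = P̄·Hᵀ·S⁻¹ = [-39/119; 3/34; -39/238]
step 0: x' = x̄ + K·y = [-1, -4, 8]
step 0: P' = (I − K·H)·P̄ = [52/119 -2/17 26/119; -2/17 209/34 -121/34; 26/119 -121/34 2049/238]
step 1: x̄ = F·x = [-35, 9, -11]
step 1: P̄ = F·P·Fᵀ + Q = [35073/238 -5433/119 5533/119; -5433/119 3279/119 -2970/119; 5533/119 -2970/119 3464/119]
step 1: y = z − H·x̄ = [-107]
step 1: S = H·P̄·Hᵀ + R = [316609/238]
step 1: K = P̄·Hᵀ·S⁻¹ = [-105219/316609; 32598/316609; -33198/316609]
step 1: x' = x̄ + K·y = [177118/316609, -638505/316609, 69487/316609]
step 1: P' = (I − K·H)·P̄ = [140292/316609 -43464/316609 44264/316609; -43464/316609 4259211/316609 -3354912/316609; 44264/316609 -3354912/316609 4585546/316609]
step 2: x̄ = F·x = [-954117/316609, 1099892/316609, -745656/316609]
step 2: P̄ = F·P·Fᵀ + Q = [99776446/316609 -37106688/316609 37509000/316609; -37106688/316609 17953107/316609 -17110008/316609; 37509000/316609 -17110008/316609 18411122/316609]
step 2: y = z − H·x̄ = [-1912524/316609]
step 2: S = H·P̄·Hᵀ + R = [899254450/316609]
step 2: K = P̄·Hᵀ·S⁻¹ = [-149664669/449627225; 55660032/449627225; -2250540/17985089]
step 2: x' = x̄ + K·y = [-450902241/449627225, 1225771348/449627225, -28762536/17985089]
step 2: P' = (I − K·H)·P̄ = [199552892/449627225 -74213376/449627225 3000720/17985089; -74213376/449627225 5925691803/449627225 -180647928/17985089; 3000720/17985089 -180647928/17985089 245978962/17985089]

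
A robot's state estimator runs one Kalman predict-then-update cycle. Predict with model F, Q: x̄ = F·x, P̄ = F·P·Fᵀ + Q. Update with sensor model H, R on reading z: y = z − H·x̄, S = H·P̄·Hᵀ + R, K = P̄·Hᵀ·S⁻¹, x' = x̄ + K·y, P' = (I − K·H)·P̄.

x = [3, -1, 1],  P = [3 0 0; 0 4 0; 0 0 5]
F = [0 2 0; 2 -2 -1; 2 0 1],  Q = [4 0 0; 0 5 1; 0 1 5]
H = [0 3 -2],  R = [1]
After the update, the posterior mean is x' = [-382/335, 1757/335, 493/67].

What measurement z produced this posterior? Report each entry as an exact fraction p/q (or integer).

x̄ = F·x = [-2, 7, 7]
P̄ = F·P·Fᵀ + Q = [20 -16 0; -16 38 8; 0 8 22]
S = H·P̄·Hᵀ + R = [335]
K = P̄·Hᵀ·S⁻¹ = [-48/335; 98/335; -4/67]
x' − x̄ = [288/335, -588/335, 24/67] = K·y
y = (KᵀK)⁻¹·Kᵀ·(x' − x̄) = [-6]
z = y + H·x̄ = [-6] + [7] = [1]

z = [1]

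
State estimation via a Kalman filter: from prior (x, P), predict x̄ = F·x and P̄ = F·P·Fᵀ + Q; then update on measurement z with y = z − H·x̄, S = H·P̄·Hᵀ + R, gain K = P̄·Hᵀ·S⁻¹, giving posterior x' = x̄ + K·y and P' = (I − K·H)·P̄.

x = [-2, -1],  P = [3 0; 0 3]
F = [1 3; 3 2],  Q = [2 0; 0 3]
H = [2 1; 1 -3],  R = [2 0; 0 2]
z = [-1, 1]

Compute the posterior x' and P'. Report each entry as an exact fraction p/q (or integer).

x̄ = F·x = [-5, -8]
P̄ = F·P·Fᵀ + Q = [32 27; 27 42]
y = z − H·x̄ = [17, -18]
S = H·P̄·Hᵀ + R = [280 -197; -197 250]
K = P̄·Hᵀ·S⁻¹ = [13097/31191 4207/31191; 1499/10397 -2936/10397]
x' = x̄ + K·y = [-9032/31191, -4845/10397]
P' = (I − K·H)·P̄ = [12428/31191 446/10397; 446/10397 2106/10397]

x' = [-9032/31191, -4845/10397]
P' = [12428/31191 446/10397; 446/10397 2106/10397]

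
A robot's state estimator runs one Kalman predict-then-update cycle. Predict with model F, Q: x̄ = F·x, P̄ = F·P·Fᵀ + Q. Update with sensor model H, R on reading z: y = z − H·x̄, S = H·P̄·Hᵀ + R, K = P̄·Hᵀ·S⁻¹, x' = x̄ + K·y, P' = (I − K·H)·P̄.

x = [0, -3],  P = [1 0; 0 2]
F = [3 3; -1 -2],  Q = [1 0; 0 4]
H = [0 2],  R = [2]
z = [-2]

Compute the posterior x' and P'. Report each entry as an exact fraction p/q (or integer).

x' = [-11/9, -20/27]
P' = [34/3 -5/9; -5/9 13/27]

x̄ = F·x = [-9, 6]
P̄ = F·P·Fᵀ + Q = [28 -15; -15 13]
y = z − H·x̄ = [-14]
S = H·P̄·Hᵀ + R = [54]
K = P̄·Hᵀ·S⁻¹ = [-5/9; 13/27]
x' = x̄ + K·y = [-11/9, -20/27]
P' = (I − K·H)·P̄ = [34/3 -5/9; -5/9 13/27]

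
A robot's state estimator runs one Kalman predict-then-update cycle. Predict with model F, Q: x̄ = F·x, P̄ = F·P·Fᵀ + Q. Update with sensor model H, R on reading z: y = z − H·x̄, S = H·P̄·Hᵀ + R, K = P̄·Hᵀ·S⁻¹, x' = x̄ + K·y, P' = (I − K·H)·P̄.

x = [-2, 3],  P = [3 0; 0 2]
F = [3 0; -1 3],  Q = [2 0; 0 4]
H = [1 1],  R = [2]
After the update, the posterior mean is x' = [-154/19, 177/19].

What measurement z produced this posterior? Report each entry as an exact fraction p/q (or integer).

z = [1]

x̄ = F·x = [-6, 11]
P̄ = F·P·Fᵀ + Q = [29 -9; -9 25]
S = H·P̄·Hᵀ + R = [38]
K = P̄·Hᵀ·S⁻¹ = [10/19; 8/19]
x' − x̄ = [-40/19, -32/19] = K·y
y = (KᵀK)⁻¹·Kᵀ·(x' − x̄) = [-4]
z = y + H·x̄ = [-4] + [5] = [1]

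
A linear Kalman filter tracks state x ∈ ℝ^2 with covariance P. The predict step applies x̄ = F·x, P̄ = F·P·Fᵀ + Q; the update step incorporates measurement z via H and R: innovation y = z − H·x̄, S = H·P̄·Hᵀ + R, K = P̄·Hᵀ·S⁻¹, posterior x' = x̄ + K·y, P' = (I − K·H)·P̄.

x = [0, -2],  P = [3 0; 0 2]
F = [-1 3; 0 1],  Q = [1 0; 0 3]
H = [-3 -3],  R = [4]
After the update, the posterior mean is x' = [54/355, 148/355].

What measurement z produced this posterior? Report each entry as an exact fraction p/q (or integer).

z = [-2]

x̄ = F·x = [-6, -2]
P̄ = F·P·Fᵀ + Q = [22 6; 6 5]
S = H·P̄·Hᵀ + R = [355]
K = P̄·Hᵀ·S⁻¹ = [-84/355; -33/355]
x' − x̄ = [2184/355, 858/355] = K·y
y = (KᵀK)⁻¹·Kᵀ·(x' − x̄) = [-26]
z = y + H·x̄ = [-26] + [24] = [-2]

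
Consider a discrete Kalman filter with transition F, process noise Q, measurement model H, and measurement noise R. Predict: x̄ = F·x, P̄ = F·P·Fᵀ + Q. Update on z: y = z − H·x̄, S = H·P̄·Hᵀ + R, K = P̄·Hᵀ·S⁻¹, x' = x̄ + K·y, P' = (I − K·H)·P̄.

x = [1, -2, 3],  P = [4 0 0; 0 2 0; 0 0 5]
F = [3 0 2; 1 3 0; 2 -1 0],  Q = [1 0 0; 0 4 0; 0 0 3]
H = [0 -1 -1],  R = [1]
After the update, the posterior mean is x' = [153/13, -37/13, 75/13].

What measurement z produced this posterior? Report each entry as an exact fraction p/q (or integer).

x̄ = F·x = [9, -5, 4]
P̄ = F·P·Fᵀ + Q = [57 12 24; 12 26 2; 24 2 21]
S = H·P̄·Hᵀ + R = [52]
K = P̄·Hᵀ·S⁻¹ = [-9/13; -7/13; -23/52]
x' − x̄ = [36/13, 28/13, 23/13] = K·y
y = (KᵀK)⁻¹·Kᵀ·(x' − x̄) = [-4]
z = y + H·x̄ = [-4] + [1] = [-3]

z = [-3]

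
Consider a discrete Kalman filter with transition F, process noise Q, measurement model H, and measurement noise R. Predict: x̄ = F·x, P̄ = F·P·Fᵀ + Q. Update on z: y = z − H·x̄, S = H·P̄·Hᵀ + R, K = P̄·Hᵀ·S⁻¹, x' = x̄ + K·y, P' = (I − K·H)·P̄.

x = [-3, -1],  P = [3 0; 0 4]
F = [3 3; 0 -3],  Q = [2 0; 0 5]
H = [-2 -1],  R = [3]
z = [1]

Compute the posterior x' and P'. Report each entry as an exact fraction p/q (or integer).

x̄ = F·x = [-12, 3]
P̄ = F·P·Fᵀ + Q = [65 -36; -36 41]
y = z − H·x̄ = [-20]
S = H·P̄·Hᵀ + R = [160]
K = P̄·Hᵀ·S⁻¹ = [-47/80; 31/160]
x' = x̄ + K·y = [-1/4, -7/8]
P' = (I − K·H)·P̄ = [391/40 -1423/80; -1423/80 5599/160]

x' = [-1/4, -7/8]
P' = [391/40 -1423/80; -1423/80 5599/160]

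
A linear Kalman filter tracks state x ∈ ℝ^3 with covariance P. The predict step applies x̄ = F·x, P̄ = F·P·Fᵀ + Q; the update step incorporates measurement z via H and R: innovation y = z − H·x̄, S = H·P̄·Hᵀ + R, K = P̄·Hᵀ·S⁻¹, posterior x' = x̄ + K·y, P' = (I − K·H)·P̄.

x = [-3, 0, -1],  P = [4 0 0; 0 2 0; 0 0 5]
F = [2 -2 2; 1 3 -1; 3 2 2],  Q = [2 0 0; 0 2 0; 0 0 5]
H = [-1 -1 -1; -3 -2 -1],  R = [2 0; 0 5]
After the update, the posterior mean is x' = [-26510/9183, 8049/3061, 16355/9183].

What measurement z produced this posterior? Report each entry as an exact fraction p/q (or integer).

z = [-2, 2]

x̄ = F·x = [-8, -2, -11]
P̄ = F·P·Fᵀ + Q = [46 -14 36; -14 29 14; 36 14 69]
S = H·P̄·Hᵀ + R = [218 381; 381 708]
K = P̄·Hᵀ·S⁻¹ = [2494/3061 -5920/9183; -3034/3061 1503/3061; -2049/3061 649/9183]
x' − x̄ = [46954/9183, 14171/3061, 117368/9183] = K·y
y = (KᵀK)⁻¹·Kᵀ·(x' − x̄) = [-23, -37]
z = y + H·x̄ = [-23, -37] + [21, 39] = [-2, 2]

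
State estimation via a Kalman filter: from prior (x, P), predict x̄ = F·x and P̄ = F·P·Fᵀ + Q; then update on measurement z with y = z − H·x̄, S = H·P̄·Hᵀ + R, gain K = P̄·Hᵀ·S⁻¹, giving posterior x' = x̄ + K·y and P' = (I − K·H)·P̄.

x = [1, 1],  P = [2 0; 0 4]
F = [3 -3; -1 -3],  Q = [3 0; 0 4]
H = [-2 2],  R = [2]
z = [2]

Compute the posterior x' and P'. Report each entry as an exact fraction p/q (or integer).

x' = [-270/79, -196/79]
P' = [3045/79 3018/79; 3018/79 3030/79]

x̄ = F·x = [0, -4]
P̄ = F·P·Fᵀ + Q = [57 30; 30 42]
y = z − H·x̄ = [10]
S = H·P̄·Hᵀ + R = [158]
K = P̄·Hᵀ·S⁻¹ = [-27/79; 12/79]
x' = x̄ + K·y = [-270/79, -196/79]
P' = (I − K·H)·P̄ = [3045/79 3018/79; 3018/79 3030/79]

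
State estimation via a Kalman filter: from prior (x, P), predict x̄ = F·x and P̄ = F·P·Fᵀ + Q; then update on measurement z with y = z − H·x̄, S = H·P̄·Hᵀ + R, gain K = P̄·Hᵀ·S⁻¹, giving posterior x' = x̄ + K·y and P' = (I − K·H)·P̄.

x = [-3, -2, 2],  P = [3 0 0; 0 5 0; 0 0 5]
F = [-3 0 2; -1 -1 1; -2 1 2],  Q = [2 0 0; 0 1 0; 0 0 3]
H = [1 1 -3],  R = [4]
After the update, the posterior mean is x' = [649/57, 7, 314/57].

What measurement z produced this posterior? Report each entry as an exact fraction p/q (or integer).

z = [2]

x̄ = F·x = [13, 7, 8]
P̄ = F·P·Fᵀ + Q = [49 19 38; 19 14 11; 38 11 40]
S = H·P̄·Hᵀ + R = [171]
K = P̄·Hᵀ·S⁻¹ = [-46/171; 0; -71/171]
x' − x̄ = [-92/57, 0, -142/57] = K·y
y = (KᵀK)⁻¹·Kᵀ·(x' − x̄) = [6]
z = y + H·x̄ = [6] + [-4] = [2]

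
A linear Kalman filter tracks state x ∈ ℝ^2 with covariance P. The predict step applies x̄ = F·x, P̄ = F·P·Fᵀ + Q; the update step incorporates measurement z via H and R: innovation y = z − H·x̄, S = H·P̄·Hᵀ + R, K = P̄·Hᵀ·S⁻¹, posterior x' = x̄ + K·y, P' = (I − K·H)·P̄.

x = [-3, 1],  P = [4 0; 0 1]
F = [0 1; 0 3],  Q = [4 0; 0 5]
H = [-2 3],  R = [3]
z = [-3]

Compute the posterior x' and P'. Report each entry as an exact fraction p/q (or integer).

x̄ = F·x = [1, 3]
P̄ = F·P·Fᵀ + Q = [5 3; 3 14]
y = z − H·x̄ = [-10]
S = H·P̄·Hᵀ + R = [113]
K = P̄·Hᵀ·S⁻¹ = [-1/113; 36/113]
x' = x̄ + K·y = [123/113, -21/113]
P' = (I − K·H)·P̄ = [564/113 375/113; 375/113 286/113]

x' = [123/113, -21/113]
P' = [564/113 375/113; 375/113 286/113]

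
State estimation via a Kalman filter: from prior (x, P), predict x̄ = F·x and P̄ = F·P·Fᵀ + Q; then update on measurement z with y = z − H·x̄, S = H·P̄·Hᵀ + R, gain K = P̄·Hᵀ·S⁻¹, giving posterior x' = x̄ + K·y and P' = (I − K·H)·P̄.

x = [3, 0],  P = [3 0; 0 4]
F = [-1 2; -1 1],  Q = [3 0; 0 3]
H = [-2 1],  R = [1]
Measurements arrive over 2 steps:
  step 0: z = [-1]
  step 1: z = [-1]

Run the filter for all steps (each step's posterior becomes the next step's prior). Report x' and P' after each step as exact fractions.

step 0: x' = [-3/5, -117/55], P' = [11/5 19/5; 19/5 406/55]
step 1: x' = [63/3401, -2902/3401], P' = [4722/3401 7602/3401; 7602/3401 14866/3401]

step 0: x̄ = F·x = [-3, -3]
step 0: P̄ = F·P·Fᵀ + Q = [22 11; 11 10]
step 0: y = z − H·x̄ = [-4]
step 0: S = H·P̄·Hᵀ + R = [55]
step 0: K = P̄·Hᵀ·S⁻¹ = [-3/5; -12/55]
step 0: x' = x̄ + K·y = [-3/5, -117/55]
step 0: P' = (I − K·H)·P̄ = [11/5 19/5; 19/5 406/55]
step 1: x̄ = F·x = [-201/55, -84/55]
step 1: P̄ = F·P·Fᵀ + Q = [1074/55 306/55; 306/55 274/55]
step 1: y = z − H·x̄ = [-373/55]
step 1: S = H·P̄·Hᵀ + R = [3401/55]
step 1: K = P̄·Hᵀ·S⁻¹ = [-1842/3401; -338/3401]
step 1: x' = x̄ + K·y = [63/3401, -2902/3401]
step 1: P' = (I − K·H)·P̄ = [4722/3401 7602/3401; 7602/3401 14866/3401]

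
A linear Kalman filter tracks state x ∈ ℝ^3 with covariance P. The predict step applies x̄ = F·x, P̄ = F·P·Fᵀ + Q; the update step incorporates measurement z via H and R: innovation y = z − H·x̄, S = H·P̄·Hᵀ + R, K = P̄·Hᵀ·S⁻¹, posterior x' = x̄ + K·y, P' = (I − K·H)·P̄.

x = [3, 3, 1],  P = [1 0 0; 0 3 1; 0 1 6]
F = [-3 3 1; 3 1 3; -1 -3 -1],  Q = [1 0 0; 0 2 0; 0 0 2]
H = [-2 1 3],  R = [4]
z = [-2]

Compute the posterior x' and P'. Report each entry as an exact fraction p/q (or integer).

x' = [-295/61, 711/61, -477/61]
P' = [1046/183 195/61 443/183; 195/61 3647/61 -1097/61; 443/183 -1097/61 1445/183]

x̄ = F·x = [1, 15, -13]
P̄ = F·P·Fᵀ + Q = [49 28 -36; 28 74 -40; -36 -40 42]
y = z − H·x̄ = [24]
S = H·P̄·Hᵀ + R = [732]
K = P̄·Hᵀ·S⁻¹ = [-89/366; -17/122; 79/366]
x' = x̄ + K·y = [-295/61, 711/61, -477/61]
P' = (I − K·H)·P̄ = [1046/183 195/61 443/183; 195/61 3647/61 -1097/61; 443/183 -1097/61 1445/183]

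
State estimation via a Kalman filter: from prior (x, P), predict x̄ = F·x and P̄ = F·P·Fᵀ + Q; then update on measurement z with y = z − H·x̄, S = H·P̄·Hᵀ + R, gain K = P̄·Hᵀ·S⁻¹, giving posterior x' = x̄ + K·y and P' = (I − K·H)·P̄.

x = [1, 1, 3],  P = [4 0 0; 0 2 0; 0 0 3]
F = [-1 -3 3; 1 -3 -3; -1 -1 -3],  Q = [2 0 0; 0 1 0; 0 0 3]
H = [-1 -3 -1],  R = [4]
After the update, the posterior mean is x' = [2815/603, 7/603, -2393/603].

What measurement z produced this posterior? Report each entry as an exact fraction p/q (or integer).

z = [-1]

x̄ = F·x = [5, -11, -11]
P̄ = F·P·Fᵀ + Q = [51 -13 -17; -13 50 29; -17 29 36]
S = H·P̄·Hᵀ + R = [603]
K = P̄·Hᵀ·S⁻¹ = [5/603; -166/603; -106/603]
x' − x̄ = [-200/603, 6640/603, 4240/603] = K·y
y = (KᵀK)⁻¹·Kᵀ·(x' − x̄) = [-40]
z = y + H·x̄ = [-40] + [39] = [-1]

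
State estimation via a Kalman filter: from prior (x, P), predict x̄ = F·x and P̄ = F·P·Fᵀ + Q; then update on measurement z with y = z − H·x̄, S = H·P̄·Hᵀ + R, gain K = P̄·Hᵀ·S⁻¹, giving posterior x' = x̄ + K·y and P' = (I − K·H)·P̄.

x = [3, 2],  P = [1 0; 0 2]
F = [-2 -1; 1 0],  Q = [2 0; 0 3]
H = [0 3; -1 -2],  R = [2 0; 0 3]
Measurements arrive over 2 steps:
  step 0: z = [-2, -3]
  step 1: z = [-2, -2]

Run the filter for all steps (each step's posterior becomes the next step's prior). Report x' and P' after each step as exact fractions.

step 0: x̄ = F·x = [-8, 3]
step 0: P̄ = F·P·Fᵀ + Q = [8 -2; -2 4]
step 0: y = z − H·x̄ = [-11, -5]
step 0: S = H·P̄·Hᵀ + R = [38 -18; -18 19]
step 0: K = P̄·Hᵀ·S⁻¹ = [-93/199 -130/199; 60/199 -6/199]
step 0: x' = x̄ + K·y = [81/199, -33/199]
step 0: P' = (I − K·H)·P̄ = [514/199 -62/199; -62/199 40/199]
step 1: x̄ = F·x = [-129/199, 81/199]
step 1: P̄ = F·P·Fᵀ + Q = [2246/199 -966/199; -966/199 1111/199]
step 1: y = z − H·x̄ = [-641/199, -365/199]
step 1: S = H·P̄·Hᵀ + R = [10397/199 -3768/199; -3768/199 3423/199]
step 1: K = P̄·Hᵀ·S⁻¹ = [-18598/35831 -71278/107493; 11183/35831 -2512/107493]
step 1: x' = x̄ + K·y = [240773/107493, -59704/107493]
step 1: P' = (I − K·H)·P̄ = [288226/107493 -37196/107493; -37196/107493 22366/107493]

step 0: x' = [81/199, -33/199], P' = [514/199 -62/199; -62/199 40/199]
step 1: x' = [240773/107493, -59704/107493], P' = [288226/107493 -37196/107493; -37196/107493 22366/107493]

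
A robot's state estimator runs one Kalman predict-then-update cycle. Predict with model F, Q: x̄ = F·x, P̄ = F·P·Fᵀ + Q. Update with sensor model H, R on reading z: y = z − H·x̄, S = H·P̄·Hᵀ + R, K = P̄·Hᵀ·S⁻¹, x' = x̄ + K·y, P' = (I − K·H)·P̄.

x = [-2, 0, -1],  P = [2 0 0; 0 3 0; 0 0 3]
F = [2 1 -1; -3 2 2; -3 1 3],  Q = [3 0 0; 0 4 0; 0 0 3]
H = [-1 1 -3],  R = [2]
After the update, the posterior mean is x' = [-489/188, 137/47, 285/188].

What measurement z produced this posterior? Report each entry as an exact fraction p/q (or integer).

z = [1]

x̄ = F·x = [-3, 4, 3]
P̄ = F·P·Fᵀ + Q = [17 -12 -18; -12 46 42; -18 42 51]
S = H·P̄·Hᵀ + R = [188]
K = P̄·Hᵀ·S⁻¹ = [25/188; -17/47; -93/188]
x' − x̄ = [75/188, -51/47, -279/188] = K·y
y = (KᵀK)⁻¹·Kᵀ·(x' − x̄) = [3]
z = y + H·x̄ = [3] + [-2] = [1]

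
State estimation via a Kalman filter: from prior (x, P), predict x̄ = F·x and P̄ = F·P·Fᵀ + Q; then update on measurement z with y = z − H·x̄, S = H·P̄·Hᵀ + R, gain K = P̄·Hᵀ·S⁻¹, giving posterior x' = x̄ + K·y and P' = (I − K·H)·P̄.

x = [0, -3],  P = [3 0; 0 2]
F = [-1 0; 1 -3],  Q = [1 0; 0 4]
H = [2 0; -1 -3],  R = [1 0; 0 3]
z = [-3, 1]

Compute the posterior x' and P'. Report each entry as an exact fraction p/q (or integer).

x' = [-2423/1769, 471/1769]
P' = [831/3538 -141/1769; -141/1769 629/1769]

x̄ = F·x = [0, 9]
P̄ = F·P·Fᵀ + Q = [4 -3; -3 25]
y = z − H·x̄ = [-3, 28]
S = H·P̄·Hᵀ + R = [17 10; 10 214]
K = P̄·Hᵀ·S⁻¹ = [831/1769 5/3538; -282/1769 -582/1769]
x' = x̄ + K·y = [-2423/1769, 471/1769]
P' = (I − K·H)·P̄ = [831/3538 -141/1769; -141/1769 629/1769]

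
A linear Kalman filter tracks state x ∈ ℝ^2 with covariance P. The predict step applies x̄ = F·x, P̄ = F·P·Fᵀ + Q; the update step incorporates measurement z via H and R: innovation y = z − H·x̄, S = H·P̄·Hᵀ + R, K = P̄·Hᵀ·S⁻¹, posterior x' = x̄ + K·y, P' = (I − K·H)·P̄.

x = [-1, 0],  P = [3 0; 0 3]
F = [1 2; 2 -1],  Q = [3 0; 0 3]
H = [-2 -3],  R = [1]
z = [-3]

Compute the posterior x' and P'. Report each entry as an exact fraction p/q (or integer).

x' = [161/235, 124/235]
P' = [2934/235 -1944/235; -1944/235 1314/235]

x̄ = F·x = [-1, -2]
P̄ = F·P·Fᵀ + Q = [18 0; 0 18]
y = z − H·x̄ = [-11]
S = H·P̄·Hᵀ + R = [235]
K = P̄·Hᵀ·S⁻¹ = [-36/235; -54/235]
x' = x̄ + K·y = [161/235, 124/235]
P' = (I − K·H)·P̄ = [2934/235 -1944/235; -1944/235 1314/235]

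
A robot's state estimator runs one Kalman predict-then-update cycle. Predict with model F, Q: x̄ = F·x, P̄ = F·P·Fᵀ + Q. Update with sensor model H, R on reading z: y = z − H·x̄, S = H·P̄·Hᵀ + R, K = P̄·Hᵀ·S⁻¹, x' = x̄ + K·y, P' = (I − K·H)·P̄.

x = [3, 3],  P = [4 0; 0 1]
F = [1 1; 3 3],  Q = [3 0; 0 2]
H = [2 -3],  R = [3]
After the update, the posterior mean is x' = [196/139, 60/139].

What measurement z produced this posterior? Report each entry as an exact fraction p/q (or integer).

z = [2]

x̄ = F·x = [6, 18]
P̄ = F·P·Fᵀ + Q = [8 15; 15 47]
S = H·P̄·Hᵀ + R = [278]
K = P̄·Hᵀ·S⁻¹ = [-29/278; -111/278]
x' − x̄ = [-638/139, -2442/139] = K·y
y = (KᵀK)⁻¹·Kᵀ·(x' − x̄) = [44]
z = y + H·x̄ = [44] + [-42] = [2]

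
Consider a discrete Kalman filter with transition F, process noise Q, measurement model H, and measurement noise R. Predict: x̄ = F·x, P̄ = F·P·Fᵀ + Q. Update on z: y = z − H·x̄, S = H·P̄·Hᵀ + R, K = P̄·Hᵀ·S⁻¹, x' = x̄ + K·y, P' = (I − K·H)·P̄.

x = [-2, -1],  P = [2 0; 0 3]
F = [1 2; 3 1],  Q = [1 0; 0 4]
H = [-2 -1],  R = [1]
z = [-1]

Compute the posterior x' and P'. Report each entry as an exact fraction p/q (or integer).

x̄ = F·x = [-4, -7]
P̄ = F·P·Fᵀ + Q = [15 12; 12 25]
y = z − H·x̄ = [-16]
S = H·P̄·Hᵀ + R = [134]
K = P̄·Hᵀ·S⁻¹ = [-21/67; -49/134]
x' = x̄ + K·y = [68/67, -77/67]
P' = (I − K·H)·P̄ = [123/67 -225/67; -225/67 949/134]

x' = [68/67, -77/67]
P' = [123/67 -225/67; -225/67 949/134]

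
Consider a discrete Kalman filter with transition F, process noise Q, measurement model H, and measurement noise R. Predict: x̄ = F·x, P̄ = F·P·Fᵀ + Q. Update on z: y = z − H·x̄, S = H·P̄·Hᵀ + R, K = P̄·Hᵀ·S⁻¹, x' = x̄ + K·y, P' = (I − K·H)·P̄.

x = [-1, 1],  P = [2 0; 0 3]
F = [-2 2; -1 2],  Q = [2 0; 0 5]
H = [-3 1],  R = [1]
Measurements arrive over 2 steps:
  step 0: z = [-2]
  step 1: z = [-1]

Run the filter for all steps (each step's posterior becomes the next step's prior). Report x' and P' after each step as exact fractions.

step 0: x̄ = F·x = [4, 3]
step 0: P̄ = F·P·Fᵀ + Q = [22 16; 16 19]
step 0: y = z − H·x̄ = [7]
step 0: S = H·P̄·Hᵀ + R = [122]
step 0: K = P̄·Hᵀ·S⁻¹ = [-25/61; -29/122]
step 0: x' = x̄ + K·y = [69/61, 163/122]
step 0: P' = (I − K·H)·P̄ = [92/61 251/61; 251/61 1477/122]
step 1: x̄ = F·x = [25/61, 94/61]
step 1: P̄ = F·P·Fᵀ + Q = [1436/61 1632/61; 1632/61 2347/61]
step 1: y = z − H·x̄ = [-80/61]
step 1: S = H·P̄·Hᵀ + R = [5540/61]
step 1: K = P̄·Hᵀ·S⁻¹ = [-669/1385; -2549/5540]
step 1: x' = x̄ + K·y = [289/277, 594/277]
step 1: P' = (I − K·H)·P̄ = [3256/1385 9099/1385; 9099/1385 106639/5540]

step 0: x' = [69/61, 163/122], P' = [92/61 251/61; 251/61 1477/122]
step 1: x' = [289/277, 594/277], P' = [3256/1385 9099/1385; 9099/1385 106639/5540]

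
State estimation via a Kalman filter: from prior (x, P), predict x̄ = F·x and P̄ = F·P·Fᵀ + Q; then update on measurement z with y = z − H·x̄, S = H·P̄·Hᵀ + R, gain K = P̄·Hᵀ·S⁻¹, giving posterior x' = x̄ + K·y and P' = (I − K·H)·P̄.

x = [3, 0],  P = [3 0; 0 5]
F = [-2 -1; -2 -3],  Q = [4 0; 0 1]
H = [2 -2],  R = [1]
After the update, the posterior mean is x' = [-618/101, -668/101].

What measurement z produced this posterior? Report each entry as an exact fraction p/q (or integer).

x̄ = F·x = [-6, -6]
P̄ = F·P·Fᵀ + Q = [21 27; 27 58]
S = H·P̄·Hᵀ + R = [101]
K = P̄·Hᵀ·S⁻¹ = [-12/101; -62/101]
x' − x̄ = [-12/101, -62/101] = K·y
y = (KᵀK)⁻¹·Kᵀ·(x' − x̄) = [1]
z = y + H·x̄ = [1] + [0] = [1]

z = [1]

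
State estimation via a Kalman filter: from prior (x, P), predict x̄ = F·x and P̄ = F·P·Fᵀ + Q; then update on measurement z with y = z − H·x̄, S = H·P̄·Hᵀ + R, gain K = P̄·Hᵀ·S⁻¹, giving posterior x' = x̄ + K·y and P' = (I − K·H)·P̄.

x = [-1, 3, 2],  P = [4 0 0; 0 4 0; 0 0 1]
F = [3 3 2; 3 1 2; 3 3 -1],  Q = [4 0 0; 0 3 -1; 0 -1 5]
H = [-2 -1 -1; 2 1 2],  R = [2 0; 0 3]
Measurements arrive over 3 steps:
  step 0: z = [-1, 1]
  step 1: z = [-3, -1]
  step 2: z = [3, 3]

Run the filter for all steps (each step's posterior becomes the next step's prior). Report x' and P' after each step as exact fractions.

step 0: x̄ = F·x = [10, 4, 4]
step 0: P̄ = F·P·Fᵀ + Q = [80 52 70; 52 47 45; 70 45 78]
step 0: y = z − H·x̄ = [27, -31]
step 0: S = H·P̄·Hᵀ + R = [1025 -1286; -1286 1630]
step 0: K = P̄·Hᵀ·S⁻¹ = [-3494/8477 -926/8477; -4777/8477 -5031/16954; 4918/8477 11307/16954]
step 0: x' = x̄ + K·y = [2734/1211, -4883/2422, -2447/2422]
step 0: P' = (I − K·H)·P̄ = [18804/8477 -20854/8477 -9766/8477; -20854/8477 136725/16954 -34201/16954; -9766/8477 -34201/16954 53593/16954]
step 1: x̄ = F·x = [-3139/2422, 6627/2422, 2101/1211]
step 1: P̄ = F·P·Fᵀ + Q = [455645/16954 -45469/16954 274934/8477; -45469/16954 118995/16954 -52795/8477; 274934/8477 -52795/8477 639507/8477]
step 1: y = z − H·x̄ = [-2715/2422, -11175/2422]
step 1: S = H·P̄·Hᵀ + R = [5060913/16954 -7300165/16954; -7300165/16954 10903201/16954]
step 1: K = P̄·Hᵀ·S⁻¹ = [-16023524/27836243 -5710309/27836243; -28988453/111344972 -21279101/111344972; 67638075/111344972 81561903/111344972]
step 1: x' = x̄ + K·y = [8232289/27836243, 435334737/111344972, -258967823/111344972]
step 1: P' = (I − K·H)·P̄ = [72139678/27836243 -63054333/27836243 -49177975/27836243; -63054333/27836243 684225779/111344972 -121814209/111344972; -49177975/27836243 -121814209/111344972 379961859/111344972]
step 2: x̄ = F·x = [886856033/111344972, 16186559/111344972, 831879751/55672486]
step 2: P̄ = F·P·Fᵀ + Q = [2358062459/111344972 -192111275/111344972 1249823199/55672486; -192111275/111344972 774032911/111344972 -223688837/55672486; 1249823199/55672486 -223688837/55672486 1765747954/27836243]
step 2: y = z − H·x̄ = [3787693043/111344972, -4783382713/111344972]
step 2: S = H·P̄·Hᵀ + R = [25827349651/111344972 -37219566645/111344972; -37219566645/111344972 56231500315/111344972]
step 2: K = P̄·Hᵀ·S⁻¹ = [-36371290408/60186353807 -69405099649/300931769035; -27943313357/120372707614 -97882823941/601863538070; 75548367501/120372707614 449942355827/601863538070]
step 2: x' = x̄ + K·y = [-807778814399/300931769035, -460284460761/601863538070, 2513627859457/601863538070]
step 2: P' = (I − K·H)·P̄ = [837793055238/300931769035 -739945003369/300931769035 -571928203027/300931769035; -739945003369/300931769035 3812294752439/601863538070 -573081605393/601863538070; -571928203027/300931769035 -573081605393/601863538070 2105310742491/601863538070]

step 0: x' = [2734/1211, -4883/2422, -2447/2422], P' = [18804/8477 -20854/8477 -9766/8477; -20854/8477 136725/16954 -34201/16954; -9766/8477 -34201/16954 53593/16954]
step 1: x' = [8232289/27836243, 435334737/111344972, -258967823/111344972], P' = [72139678/27836243 -63054333/27836243 -49177975/27836243; -63054333/27836243 684225779/111344972 -121814209/111344972; -49177975/27836243 -121814209/111344972 379961859/111344972]
step 2: x' = [-807778814399/300931769035, -460284460761/601863538070, 2513627859457/601863538070], P' = [837793055238/300931769035 -739945003369/300931769035 -571928203027/300931769035; -739945003369/300931769035 3812294752439/601863538070 -573081605393/601863538070; -571928203027/300931769035 -573081605393/601863538070 2105310742491/601863538070]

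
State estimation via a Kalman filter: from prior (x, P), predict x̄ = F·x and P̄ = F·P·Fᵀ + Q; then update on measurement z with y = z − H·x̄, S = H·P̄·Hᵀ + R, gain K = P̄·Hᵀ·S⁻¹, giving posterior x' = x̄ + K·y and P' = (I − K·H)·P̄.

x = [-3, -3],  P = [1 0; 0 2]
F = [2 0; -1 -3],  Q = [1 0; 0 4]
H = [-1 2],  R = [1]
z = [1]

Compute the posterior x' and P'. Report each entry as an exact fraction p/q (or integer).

x' = [-375/106, -60/53]
P' = [449/106 110/53; 110/53 67/53]

x̄ = F·x = [-6, 12]
P̄ = F·P·Fᵀ + Q = [5 -2; -2 23]
y = z − H·x̄ = [-29]
S = H·P̄·Hᵀ + R = [106]
K = P̄·Hᵀ·S⁻¹ = [-9/106; 24/53]
x' = x̄ + K·y = [-375/106, -60/53]
P' = (I − K·H)·P̄ = [449/106 110/53; 110/53 67/53]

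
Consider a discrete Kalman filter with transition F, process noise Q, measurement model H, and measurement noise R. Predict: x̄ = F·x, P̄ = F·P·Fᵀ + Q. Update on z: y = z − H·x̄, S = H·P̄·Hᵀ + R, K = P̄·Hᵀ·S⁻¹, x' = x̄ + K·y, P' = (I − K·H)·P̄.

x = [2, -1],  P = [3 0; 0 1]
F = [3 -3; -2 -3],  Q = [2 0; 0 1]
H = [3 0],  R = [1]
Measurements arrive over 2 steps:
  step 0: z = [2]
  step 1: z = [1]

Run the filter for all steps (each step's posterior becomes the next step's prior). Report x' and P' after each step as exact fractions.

step 0: x̄ = F·x = [9, -1]
step 0: P̄ = F·P·Fᵀ + Q = [38 -9; -9 22]
step 0: y = z − H·x̄ = [-25]
step 0: S = H·P̄·Hᵀ + R = [343]
step 0: K = P̄·Hᵀ·S⁻¹ = [114/343; -27/343]
step 0: x' = x̄ + K·y = [237/343, 332/343]
step 0: P' = (I − K·H)·P̄ = [38/343 -9/343; -9/343 6817/343]
step 1: x̄ = F·x = [-285/343, -30/7]
step 1: P̄ = F·P·Fᵀ + Q = [62543/343 1248/7; 1248/7 180]
step 1: y = z − H·x̄ = [1198/343]
step 1: S = H·P̄·Hᵀ + R = [563230/343]
step 1: K = P̄·Hᵀ·S⁻¹ = [187629/563230; 91728/281615]
step 1: x' = x̄ + K·y = [93672/281615, -886542/281615]
step 1: P' = (I − K·H)·P̄ = [62543/563230 30576/281615; 30576/281615 1629324/281615]

step 0: x' = [237/343, 332/343], P' = [38/343 -9/343; -9/343 6817/343]
step 1: x' = [93672/281615, -886542/281615], P' = [62543/563230 30576/281615; 30576/281615 1629324/281615]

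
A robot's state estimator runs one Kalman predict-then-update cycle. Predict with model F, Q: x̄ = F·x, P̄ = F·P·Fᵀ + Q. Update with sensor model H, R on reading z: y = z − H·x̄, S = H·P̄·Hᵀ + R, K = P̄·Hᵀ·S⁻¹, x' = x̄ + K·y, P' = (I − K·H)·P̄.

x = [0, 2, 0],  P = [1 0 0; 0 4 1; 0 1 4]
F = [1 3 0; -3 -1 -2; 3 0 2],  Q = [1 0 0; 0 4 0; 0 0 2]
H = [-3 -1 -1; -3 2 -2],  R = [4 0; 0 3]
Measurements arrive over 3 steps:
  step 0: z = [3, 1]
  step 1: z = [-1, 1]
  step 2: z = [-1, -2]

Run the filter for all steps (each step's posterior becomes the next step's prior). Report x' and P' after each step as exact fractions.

step 0: x̄ = F·x = [6, -2, 0]
step 0: P̄ = F·P·Fᵀ + Q = [38 -21 9; -21 37 -27; 9 -27 27]
step 0: y = z − H·x̄ = [19, 23]
step 0: S = H·P̄·Hᵀ + R = [284 466; 466 1177]
step 0: K = P̄·Hᵀ·S⁻¹ = [-19485/58556 -471/29278; -26625/117112 14773/58556; 31131/117112 -12879/58556]
step 0: x' = x̄ + K·y = [-40545/58556, -60541/117112, -945/117112]
step 0: P' = (I − K·H)·P̄ = [36875/29278 -17049/58556 -126261/58556; -17049/58556 100983/117112 107811/117112; -126261/58556 107811/117112 525231/117112]
step 1: x̄ = F·x = [-262713/117112, 305701/117112, -30645/14639]
step 1: P̄ = F·P·Fᵀ + Q = [968871/117112 -546291/117112 34680/14639; -546291/117112 1194247/117112 -63936/14639; 34680/14639 -63936/14639 79048/14639]
step 1: y = z − H·x̄ = [-422355/58556, -1772749/117112]
step 1: S = H·P̄·Hᵀ + R = [2094709/29278 5865973/58556; 5865973/58556 30354375/117112]
step 1: K = P̄·Hᵀ·S⁻¹ = [-227469900/996445907 -61580079/996445907; -258112819/996445907 265548517/996445907; 65494112/996445907 -127736064/996445907]
step 1: x' = x̄ + K·y = [337564290/996445907, 443115322/996445907, -624771417/996445907]
step 1: P' = (I − K·H)·P̄ = [725594181/996445907 -135440895/996445907 -1131462048/996445907; -135440895/996445907 816967697/996445907 621806264/996445907; -1131462048/996445907 621806264/996445907 2510603432/996445907]
step 2: x̄ = F·x = [1666910256/996445907, -206265358/996445907, -236849964/996445907]
step 2: P̄ = F·P·Fᵀ + Q = [8262103991/996445907 -4741190172/996445907 2425727976/996445907; -4741190172/996445907 9472547792/996445907 -3832506624/996445907; 2425727976/996445907 -3832506624/996445907 4988108595/996445907]
step 2: y = z − H·x̄ = [3561169539/996445907, 2946669742/996445907]
step 2: S = H·P̄·Hᵀ + R = [71247589510/996445907 101445179825/996445907; 101445179825/996445907 251853969956/996445907]
step 2: K = P̄·Hᵀ·S⁻¹ = [-1696853022141/7680159760205 -101893512819/1536031952041; -1987648288716/7680159760205 409162912268/1536031952041; 405463474758/7680159760205 -184638517671/1536031952041]
step 2: x' = x̄ + K·y = [5276877635613/7680159760205, -2643559031462/7680159760205, -3106505864124/7680159760205]
step 2: P' = (I − K·H)·P̄ = [5413342127849/7680159760205 -1048401224676/7680159760205 -8404213070307/7680159760205; -1048401224676/7680159760205 6295958416944/7680159760205 4799838411948/7680159760205; -8404213070307/7680159760205 4799838411948/7680159760205 18790946899941/7680159760205]

step 0: x' = [-40545/58556, -60541/117112, -945/117112], P' = [36875/29278 -17049/58556 -126261/58556; -17049/58556 100983/117112 107811/117112; -126261/58556 107811/117112 525231/117112]
step 1: x' = [337564290/996445907, 443115322/996445907, -624771417/996445907], P' = [725594181/996445907 -135440895/996445907 -1131462048/996445907; -135440895/996445907 816967697/996445907 621806264/996445907; -1131462048/996445907 621806264/996445907 2510603432/996445907]
step 2: x' = [5276877635613/7680159760205, -2643559031462/7680159760205, -3106505864124/7680159760205], P' = [5413342127849/7680159760205 -1048401224676/7680159760205 -8404213070307/7680159760205; -1048401224676/7680159760205 6295958416944/7680159760205 4799838411948/7680159760205; -8404213070307/7680159760205 4799838411948/7680159760205 18790946899941/7680159760205]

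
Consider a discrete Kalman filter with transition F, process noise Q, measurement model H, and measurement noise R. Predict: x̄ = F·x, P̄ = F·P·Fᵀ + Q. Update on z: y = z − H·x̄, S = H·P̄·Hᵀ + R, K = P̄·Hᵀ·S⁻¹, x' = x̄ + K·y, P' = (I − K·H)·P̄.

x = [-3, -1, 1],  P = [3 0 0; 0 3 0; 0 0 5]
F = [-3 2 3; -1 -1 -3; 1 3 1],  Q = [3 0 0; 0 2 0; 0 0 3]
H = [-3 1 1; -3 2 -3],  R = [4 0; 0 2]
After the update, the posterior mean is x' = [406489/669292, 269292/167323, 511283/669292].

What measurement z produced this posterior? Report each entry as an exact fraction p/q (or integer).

x̄ = F·x = [10, 1, -5]
P̄ = F·P·Fᵀ + Q = [87 -42 24; -42 53 -27; 24 -27 38]
S = H·P̄·Hᵀ + R = [932 1324; 1324 2599]
K = P̄·Hᵀ·S⁻¹ = [-173013/669292 -4812/167323; -4841/167323 22617/167323; 159221/669292 -35729/167323]
x' − x̄ = [-6286431/669292, 101969/167323, 3857743/669292] = K·y
y = (KᵀK)⁻¹·Kᵀ·(x' − x̄) = [35, 12]
z = y + H·x̄ = [35, 12] + [-34, -13] = [1, -1]

z = [1, -1]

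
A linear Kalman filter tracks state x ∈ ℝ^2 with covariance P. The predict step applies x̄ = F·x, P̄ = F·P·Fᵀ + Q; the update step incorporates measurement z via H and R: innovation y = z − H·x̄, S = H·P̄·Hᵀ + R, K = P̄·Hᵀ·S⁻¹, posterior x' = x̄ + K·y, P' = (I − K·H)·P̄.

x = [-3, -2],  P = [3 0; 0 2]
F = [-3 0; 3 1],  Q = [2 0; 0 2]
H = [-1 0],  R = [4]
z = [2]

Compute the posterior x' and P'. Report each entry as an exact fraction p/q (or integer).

x' = [-2/3, -2]
P' = [116/33 -36/11; -36/11 98/11]

x̄ = F·x = [9, -11]
P̄ = F·P·Fᵀ + Q = [29 -27; -27 31]
y = z − H·x̄ = [11]
S = H·P̄·Hᵀ + R = [33]
K = P̄·Hᵀ·S⁻¹ = [-29/33; 9/11]
x' = x̄ + K·y = [-2/3, -2]
P' = (I − K·H)·P̄ = [116/33 -36/11; -36/11 98/11]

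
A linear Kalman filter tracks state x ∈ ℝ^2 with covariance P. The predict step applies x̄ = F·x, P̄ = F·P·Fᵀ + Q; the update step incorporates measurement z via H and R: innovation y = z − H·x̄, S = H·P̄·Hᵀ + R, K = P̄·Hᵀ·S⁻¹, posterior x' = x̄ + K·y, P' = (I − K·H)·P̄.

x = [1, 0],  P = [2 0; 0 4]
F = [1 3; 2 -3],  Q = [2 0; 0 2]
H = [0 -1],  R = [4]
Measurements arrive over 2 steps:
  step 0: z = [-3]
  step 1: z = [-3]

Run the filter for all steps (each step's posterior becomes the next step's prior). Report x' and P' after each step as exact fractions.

step 0: x̄ = F·x = [1, 2]
step 0: P̄ = F·P·Fᵀ + Q = [40 -32; -32 46]
step 0: y = z − H·x̄ = [-1]
step 0: S = H·P̄·Hᵀ + R = [50]
step 0: K = P̄·Hᵀ·S⁻¹ = [16/25; -23/25]
step 0: x' = x̄ + K·y = [9/25, 73/25]
step 0: P' = (I − K·H)·P̄ = [488/25 -64/25; -64/25 92/25]
step 1: x̄ = F·x = [228/25, -201/25]
step 1: P̄ = F·P·Fᵀ + Q = [982/25 -44/25; -44/25 3598/25]
step 1: y = z − H·x̄ = [-276/25]
step 1: S = H·P̄·Hᵀ + R = [3698/25]
step 1: K = P̄·Hᵀ·S⁻¹ = [22/1849; -1799/1849]
step 1: x' = x̄ + K·y = [16620/1849, 4995/1849]
step 1: P' = (I − K·H)·P̄ = [72590/1849 -88/1849; -88/1849 7196/1849]

step 0: x' = [9/25, 73/25], P' = [488/25 -64/25; -64/25 92/25]
step 1: x' = [16620/1849, 4995/1849], P' = [72590/1849 -88/1849; -88/1849 7196/1849]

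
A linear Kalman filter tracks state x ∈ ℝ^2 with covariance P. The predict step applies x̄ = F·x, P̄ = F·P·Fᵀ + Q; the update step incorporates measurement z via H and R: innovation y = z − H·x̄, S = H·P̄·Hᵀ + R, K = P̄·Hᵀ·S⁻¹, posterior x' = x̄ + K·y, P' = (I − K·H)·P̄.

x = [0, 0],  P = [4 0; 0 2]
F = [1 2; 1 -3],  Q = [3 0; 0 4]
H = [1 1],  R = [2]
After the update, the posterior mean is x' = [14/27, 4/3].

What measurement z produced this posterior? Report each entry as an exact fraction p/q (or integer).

x̄ = F·x = [0, 0]
P̄ = F·P·Fᵀ + Q = [15 -8; -8 26]
S = H·P̄·Hᵀ + R = [27]
K = P̄·Hᵀ·S⁻¹ = [7/27; 2/3]
x' − x̄ = [14/27, 4/3] = K·y
y = (KᵀK)⁻¹·Kᵀ·(x' − x̄) = [2]
z = y + H·x̄ = [2] + [0] = [2]

z = [2]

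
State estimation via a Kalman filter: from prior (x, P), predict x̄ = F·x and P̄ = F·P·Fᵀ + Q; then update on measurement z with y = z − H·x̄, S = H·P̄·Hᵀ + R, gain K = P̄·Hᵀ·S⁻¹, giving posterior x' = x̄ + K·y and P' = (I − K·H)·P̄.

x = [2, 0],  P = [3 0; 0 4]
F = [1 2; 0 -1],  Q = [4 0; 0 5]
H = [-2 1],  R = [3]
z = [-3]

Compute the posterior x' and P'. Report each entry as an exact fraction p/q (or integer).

x' = [109/68, 25/136]
P' = [53/34 131/68; 131/68 599/136]

x̄ = F·x = [2, 0]
P̄ = F·P·Fᵀ + Q = [23 -8; -8 9]
y = z − H·x̄ = [1]
S = H·P̄·Hᵀ + R = [136]
K = P̄·Hᵀ·S⁻¹ = [-27/68; 25/136]
x' = x̄ + K·y = [109/68, 25/136]
P' = (I − K·H)·P̄ = [53/34 131/68; 131/68 599/136]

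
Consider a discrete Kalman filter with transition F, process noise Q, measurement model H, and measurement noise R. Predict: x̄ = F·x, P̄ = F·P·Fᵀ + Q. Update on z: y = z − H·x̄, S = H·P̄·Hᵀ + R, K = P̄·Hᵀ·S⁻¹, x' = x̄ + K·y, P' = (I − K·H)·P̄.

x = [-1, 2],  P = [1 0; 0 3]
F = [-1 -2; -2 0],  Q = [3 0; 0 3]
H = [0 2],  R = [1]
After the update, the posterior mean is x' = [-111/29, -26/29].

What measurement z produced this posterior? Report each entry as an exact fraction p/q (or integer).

z = [-2]

x̄ = F·x = [-3, 2]
P̄ = F·P·Fᵀ + Q = [16 2; 2 7]
S = H·P̄·Hᵀ + R = [29]
K = P̄·Hᵀ·S⁻¹ = [4/29; 14/29]
x' − x̄ = [-24/29, -84/29] = K·y
y = (KᵀK)⁻¹·Kᵀ·(x' − x̄) = [-6]
z = y + H·x̄ = [-6] + [4] = [-2]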